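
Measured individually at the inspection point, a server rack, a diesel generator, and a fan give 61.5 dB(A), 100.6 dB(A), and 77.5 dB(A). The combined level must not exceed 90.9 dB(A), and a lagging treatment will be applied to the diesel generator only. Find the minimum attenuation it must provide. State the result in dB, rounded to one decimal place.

The untreated sources together contribute 10^(61.5/10) + 10^(77.5/10) = 5.765e+07, i.e. 77.61 dB(A).
The limit corresponds to 10^(90.9/10) = 1.230e+09; subtracting the fixed part leaves 1.173e+09 for the diesel generator, i.e. 90.69 dB(A).
So the diesel generator must be reduced from 100.6 to 90.69 dB(A): IL = 9.91 dB.

9.9 dB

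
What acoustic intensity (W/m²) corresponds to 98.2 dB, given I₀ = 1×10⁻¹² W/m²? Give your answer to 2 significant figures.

0.0066 W/m²

I = I₀·10^(L/10) = 10⁻¹² × 10^(98.2/10) = 10^(-2.180).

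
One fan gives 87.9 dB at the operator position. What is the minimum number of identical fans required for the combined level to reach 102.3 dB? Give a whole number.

28

The shortfall is 102.3 − 87.9 = 14.4 dB, and N units add 10·log₁₀ N, so need 10·log₁₀ N ≥ 14.4.
N ≥ 10^(14.4/10) = 27.542, so N = 28.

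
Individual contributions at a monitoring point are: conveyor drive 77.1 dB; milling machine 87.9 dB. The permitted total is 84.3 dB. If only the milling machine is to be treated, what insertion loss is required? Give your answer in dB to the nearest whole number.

Everything except the milling machine sums to 10^(77.1/10) = 5.129e+07 in linear terms, 77.10 dB.
The limit corresponds to 10^(84.3/10) = 2.692e+08; subtracting the fixed part leaves 2.179e+08 for the milling machine, i.e. 83.38 dB.
Required insertion loss = 87.9 − 83.38 = 4.52 dB.

5 dB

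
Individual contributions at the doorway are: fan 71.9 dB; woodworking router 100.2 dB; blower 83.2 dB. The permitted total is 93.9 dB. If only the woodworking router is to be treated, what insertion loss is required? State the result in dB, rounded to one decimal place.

The untreated sources together contribute 10^(71.9/10) + 10^(83.2/10) = 2.244e+08, i.e. 83.51 dB.
To meet 93.9 dB overall, the treated woodworking router may contribute at most 10^(93.9/10) − 2.244e+08 = 2.230e+09, i.e. 93.48 dB.
Required insertion loss = 100.2 − 93.48 = 6.72 dB.

6.7 dB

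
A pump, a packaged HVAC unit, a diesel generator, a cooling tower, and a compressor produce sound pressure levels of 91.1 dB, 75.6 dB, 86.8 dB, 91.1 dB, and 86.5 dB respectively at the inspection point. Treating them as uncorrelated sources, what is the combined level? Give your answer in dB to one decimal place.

95.5 dB

For uncorrelated sources the intensities add, so convert each level to linear form, sum, and take 10·log₁₀ of the total.
Σ 10^(L/10) = 10^(91.1/10) + 10^(75.6/10) + 10^(86.8/10) + 10^(91.1/10) + 10^(86.5/10) = 3.538e+09.
L_total = 10·log₁₀(3.538e+09) = 95.49 dB.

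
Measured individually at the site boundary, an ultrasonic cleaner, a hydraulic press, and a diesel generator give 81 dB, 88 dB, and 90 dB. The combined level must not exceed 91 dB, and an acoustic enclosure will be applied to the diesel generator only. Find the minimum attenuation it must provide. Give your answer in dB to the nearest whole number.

Everything except the diesel generator sums to 10^(81/10) + 10^(88/10) = 7.568e+08 in linear terms, 88.79 dB.
To meet 91 dB overall, the treated diesel generator may contribute at most 10^(91/10) − 7.568e+08 = 5.021e+08, i.e. 87.01 dB.
So the diesel generator must be reduced from 90 to 87.01 dB: IL = 2.99 dB.

3 dB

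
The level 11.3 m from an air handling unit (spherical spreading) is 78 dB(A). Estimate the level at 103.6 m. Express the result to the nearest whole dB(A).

Spherical spreading from a point source gives a 20·log₁₀(r₂/r₁) drop.
L₂ = 78 − 20·log₁₀(103.6/11.3) = 78 − 19.246 = 58.75 dB(A).

59 dB(A)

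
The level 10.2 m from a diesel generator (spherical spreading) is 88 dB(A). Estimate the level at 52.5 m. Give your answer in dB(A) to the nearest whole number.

74 dB(A)

Spherical spreading from a point source gives a 20·log₁₀(r₂/r₁) drop.
L₂ = 88 − 20·log₁₀(52.5/10.2) = 88 − 14.231 = 73.77 dB(A).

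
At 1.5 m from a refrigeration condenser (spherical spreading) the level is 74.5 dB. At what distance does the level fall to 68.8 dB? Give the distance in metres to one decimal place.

2.9 m

The 5.7 dB drop corresponds to a distance ratio of 10^(5.7/20) for a point source.
r₂ = 1.5·10^((74.5−68.8)/20) = 1.5·10^(5.7/20) = 2.89 m.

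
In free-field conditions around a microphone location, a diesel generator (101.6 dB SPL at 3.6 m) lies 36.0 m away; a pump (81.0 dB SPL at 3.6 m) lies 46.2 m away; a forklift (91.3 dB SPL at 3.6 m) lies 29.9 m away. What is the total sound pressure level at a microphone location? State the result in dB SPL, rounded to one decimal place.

First find each source's level at the receiver (point-source: −20·log₁₀(r/r_ref)), then combine on an intensity basis.
diesel generator: 101.6 − 20·log₁₀(36.0/3.6) = 101.6 − 20.00 = 81.60 dB SPL.
pump: 81.0 − 20·log₁₀(46.2/3.6) = 81.0 − 22.17 = 58.83 dB SPL.
forklift: 91.3 − 20·log₁₀(29.9/3.6) = 91.3 − 18.39 = 72.91 dB SPL.
Σ 10^(L/10) = 1.649e+08 → L_total = 10·log₁₀(1.649e+08) = 82.17 dB SPL.

82.2 dB SPL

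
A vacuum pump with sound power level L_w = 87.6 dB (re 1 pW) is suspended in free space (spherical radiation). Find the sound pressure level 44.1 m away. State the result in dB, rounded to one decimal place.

43.7 dB

L_p = L_w − 10·log₁₀(4π·r²) with r = 44.1 m.
4π·r² = 2.444e+04 m², 10·log₁₀ of that is 43.881 dB.
L_p = 87.6 − 43.881 = 43.72 dB.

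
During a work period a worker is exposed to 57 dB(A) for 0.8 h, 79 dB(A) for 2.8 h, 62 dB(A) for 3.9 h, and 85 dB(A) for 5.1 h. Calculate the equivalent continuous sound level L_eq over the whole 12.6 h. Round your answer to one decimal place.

81.6 dB(A)

L_eq = 10·log₁₀[(1/T)·Σ tᵢ·10^(Lᵢ/10)] with T = 12.6 h.
Σ tᵢ·10^(Lᵢ/10) = 0.8·10^(57/10) + 2.8·10^(79/10) + 3.9·10^(62/10) + 5.1·10^(85/10) = 1.842e+09.
L_eq = 10·log₁₀(1.842e+09/12.6) = 81.65 dB(A).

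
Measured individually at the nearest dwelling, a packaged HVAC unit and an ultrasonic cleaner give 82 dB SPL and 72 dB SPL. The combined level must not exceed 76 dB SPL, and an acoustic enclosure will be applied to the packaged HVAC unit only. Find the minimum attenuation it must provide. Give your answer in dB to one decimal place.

8.2 dB

The untreated sources together contribute 10^(72/10) = 1.585e+07, i.e. 72.00 dB SPL.
To meet 76 dB SPL overall, the treated packaged HVAC unit may contribute at most 10^(76/10) − 1.585e+07 = 2.396e+07, i.e. 73.80 dB SPL.
So the packaged HVAC unit must be reduced from 82 to 73.80 dB SPL: IL = 8.20 dB.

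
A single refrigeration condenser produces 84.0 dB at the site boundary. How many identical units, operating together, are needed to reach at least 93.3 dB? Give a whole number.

Need L₁ + 10·log₁₀ N ≥ 93.3, i.e. log₁₀ N ≥ 0.93.
N ≥ 10^(9.3/10) = 8.511, so N = 9.

9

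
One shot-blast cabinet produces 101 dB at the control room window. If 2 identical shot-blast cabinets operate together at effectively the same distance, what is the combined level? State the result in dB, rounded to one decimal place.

104.0 dB

L_total = L₁ + 10·log₁₀ N for N identical incoherent sources.
L_total = 101 + 10·log₁₀(2) = 101 + 3.010 = 104.01 dB.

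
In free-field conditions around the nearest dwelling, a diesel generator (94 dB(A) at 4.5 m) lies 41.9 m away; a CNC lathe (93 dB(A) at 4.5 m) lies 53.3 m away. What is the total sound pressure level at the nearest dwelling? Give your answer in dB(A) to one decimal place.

First find each source's level at the receiver (point-source: −20·log₁₀(r/r_ref)), then combine on an intensity basis.
diesel generator: 94 − 20·log₁₀(41.9/4.5) = 94 − 19.38 = 74.62 dB(A).
CNC lathe: 93 − 20·log₁₀(53.3/4.5) = 93 − 21.47 = 71.53 dB(A).
Σ 10^(L/10) = 4.320e+07 → L_total = 10·log₁₀(4.320e+07) = 76.35 dB(A).

76.4 dB(A)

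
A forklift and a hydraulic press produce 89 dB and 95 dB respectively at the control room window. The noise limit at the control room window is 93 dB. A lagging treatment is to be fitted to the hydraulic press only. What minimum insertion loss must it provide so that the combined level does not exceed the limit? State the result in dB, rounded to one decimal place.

4.2 dB

Fixed contribution from the other source: Σ 10^(L/10) = 10^(89/10) = 7.943e+08 (89.00 dB).
To meet 93 dB overall, the treated hydraulic press may contribute at most 10^(93/10) − 7.943e+08 = 1.201e+09, i.e. 90.80 dB.
Required insertion loss = 95 − 90.80 = 4.20 dB.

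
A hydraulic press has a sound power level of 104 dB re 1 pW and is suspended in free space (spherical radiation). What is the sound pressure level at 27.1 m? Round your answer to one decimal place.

The power spreads over a sphere of area 4π·r², so L_p = L_w − 10·log₁₀(4π·r²).
4π·r² = 9229 m², 10·log₁₀ of that is 39.651 dB.
L_p = 104 − 39.651 = 64.35 dB.

64.3 dB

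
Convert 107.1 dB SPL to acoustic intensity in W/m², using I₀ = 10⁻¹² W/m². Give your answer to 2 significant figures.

I = I₀·10^(L/10) = 10⁻¹² × 10^(107.1/10) = 10^(-1.290).

0.051 W/m²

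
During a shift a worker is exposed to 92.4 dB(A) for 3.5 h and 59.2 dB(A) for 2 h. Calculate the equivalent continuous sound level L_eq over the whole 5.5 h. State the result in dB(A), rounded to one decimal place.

90.4 dB(A)

The energy average is taken in the linear domain: L_eq = 10·log₁₀[(Σ tᵢ·10^(Lᵢ/10))/T], T = 5.5 h.
Σ tᵢ·10^(Lᵢ/10) = 3.5·10^(92.4/10) + 2·10^(59.2/10) = 6.084e+09.
L_eq = 10·log₁₀(6.084e+09/5.5) = 90.44 dB(A).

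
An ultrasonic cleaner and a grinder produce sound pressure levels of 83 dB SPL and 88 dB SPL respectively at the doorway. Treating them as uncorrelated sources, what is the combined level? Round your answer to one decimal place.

89.2 dB SPL

Incoherent sources combine by intensity addition: L_total = 10·log₁₀(Σ 10^(L_i/10)).
Σ 10^(L/10) = 10^(83/10) + 10^(88/10) = 8.305e+08.
L_total = 10·log₁₀(8.305e+08) = 89.19 dB SPL.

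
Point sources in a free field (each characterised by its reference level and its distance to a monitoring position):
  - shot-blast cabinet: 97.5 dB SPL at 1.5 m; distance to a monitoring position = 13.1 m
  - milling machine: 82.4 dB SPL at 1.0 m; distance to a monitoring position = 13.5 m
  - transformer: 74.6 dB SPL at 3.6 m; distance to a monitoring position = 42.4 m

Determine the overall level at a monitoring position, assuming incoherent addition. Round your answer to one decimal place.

78.7 dB SPL

First find each source's level at the receiver (point-source: −20·log₁₀(r/r_ref)), then combine on an intensity basis.
shot-blast cabinet: 97.5 − 20·log₁₀(13.1/1.5) = 97.5 − 18.82 = 78.68 dB SPL.
milling machine: 82.4 − 20·log₁₀(13.5/1.0) = 82.4 − 22.61 = 59.79 dB SPL.
transformer: 74.6 − 20·log₁₀(42.4/3.6) = 74.6 − 21.42 = 53.18 dB SPL.
Σ 10^(L/10) = 7.489e+07 → L_total = 10·log₁₀(7.489e+07) = 78.74 dB SPL.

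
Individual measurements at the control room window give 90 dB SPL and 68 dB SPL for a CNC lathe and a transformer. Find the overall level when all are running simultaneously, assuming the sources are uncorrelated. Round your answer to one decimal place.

For uncorrelated sources the intensities add, so convert each level to linear form, sum, and take 10·log₁₀ of the total.
Σ 10^(L/10) = 10^(90/10) + 10^(68/10) = 1.006e+09.
L_total = 10·log₁₀(1.006e+09) = 90.03 dB SPL.

90.0 dB SPL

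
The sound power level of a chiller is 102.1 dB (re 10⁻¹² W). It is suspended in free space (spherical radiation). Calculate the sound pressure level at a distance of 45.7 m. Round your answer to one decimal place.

57.9 dB

Free-field spherical radiation: L_p = L_w − 10·log₁₀(4π·r²), r = 45.7 m.
4π·r² = 2.624e+04 m², 10·log₁₀ of that is 44.190 dB.
L_p = 102.1 − 44.190 = 57.91 dB.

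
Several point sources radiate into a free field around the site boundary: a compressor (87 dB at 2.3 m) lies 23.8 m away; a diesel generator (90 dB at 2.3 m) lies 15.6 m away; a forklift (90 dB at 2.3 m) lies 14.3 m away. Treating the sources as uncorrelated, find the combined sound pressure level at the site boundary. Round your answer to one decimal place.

Apply inverse-square spreading to bring every level to the receiver, then sum 10^(L/10).
compressor: 87 − 20·log₁₀(23.8/2.3) = 87 − 20.30 = 66.70 dB.
diesel generator: 90 − 20·log₁₀(15.6/2.3) = 90 − 16.63 = 73.37 dB.
forklift: 90 − 20·log₁₀(14.3/2.3) = 90 − 15.87 = 74.13 dB.
Σ 10^(L/10) = 5.229e+07 → L_total = 10·log₁₀(5.229e+07) = 77.18 dB.

77.2 dB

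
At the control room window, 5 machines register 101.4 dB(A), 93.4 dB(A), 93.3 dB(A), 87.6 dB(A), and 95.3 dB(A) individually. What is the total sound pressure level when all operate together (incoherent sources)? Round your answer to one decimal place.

For uncorrelated sources the intensities add, so convert each level to linear form, sum, and take 10·log₁₀ of the total.
Σ 10^(L/10) = 10^(101.4/10) + 10^(93.4/10) + 10^(93.3/10) + 10^(87.6/10) + 10^(95.3/10) = 2.209e+10.
L_total = 10·log₁₀(2.209e+10) = 103.44 dB(A).

103.4 dB(A)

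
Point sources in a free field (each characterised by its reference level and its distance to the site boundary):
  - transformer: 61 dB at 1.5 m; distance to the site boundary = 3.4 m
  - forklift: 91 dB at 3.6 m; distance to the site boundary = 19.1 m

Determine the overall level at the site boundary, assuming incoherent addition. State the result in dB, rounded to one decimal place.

First find each source's level at the receiver (point-source: −20·log₁₀(r/r_ref)), then combine on an intensity basis.
transformer: 61 − 20·log₁₀(3.4/1.5) = 61 − 7.11 = 53.89 dB.
forklift: 91 − 20·log₁₀(19.1/3.6) = 91 − 14.49 = 76.51 dB.
Σ 10^(L/10) = 4.497e+07 → L_total = 10·log₁₀(4.497e+07) = 76.53 dB.

76.5 dB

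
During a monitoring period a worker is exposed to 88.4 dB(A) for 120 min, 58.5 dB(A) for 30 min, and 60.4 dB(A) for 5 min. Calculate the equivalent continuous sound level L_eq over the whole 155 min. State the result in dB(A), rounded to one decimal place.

The energy average is taken in the linear domain: L_eq = 10·log₁₀[(Σ tᵢ·10^(Lᵢ/10))/T], T = 155 min.
Σ tᵢ·10^(Lᵢ/10) = 120·10^(88.4/10) + 30·10^(58.5/10) + 5·10^(60.4/10) = 8.305e+10.
L_eq = 10·log₁₀(8.305e+10/155) = 87.29 dB(A).

87.3 dB(A)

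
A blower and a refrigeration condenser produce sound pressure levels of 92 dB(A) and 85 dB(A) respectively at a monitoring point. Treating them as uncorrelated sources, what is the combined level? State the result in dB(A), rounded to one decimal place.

Incoherent sources combine by intensity addition: L_total = 10·log₁₀(Σ 10^(L_i/10)).
Σ 10^(L/10) = 10^(92/10) + 10^(85/10) = 1.901e+09.
L_total = 10·log₁₀(1.901e+09) = 92.79 dB(A).

92.8 dB(A)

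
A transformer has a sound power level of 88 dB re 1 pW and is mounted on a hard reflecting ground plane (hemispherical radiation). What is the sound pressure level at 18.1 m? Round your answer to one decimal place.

The power spreads over a hemisphere of area 2π·r², so L_p = L_w − 10·log₁₀(2π·r²).
2π·r² = 2058 m², 10·log₁₀ of that is 33.135 dB.
L_p = 88 − 33.135 = 54.86 dB.

54.9 dB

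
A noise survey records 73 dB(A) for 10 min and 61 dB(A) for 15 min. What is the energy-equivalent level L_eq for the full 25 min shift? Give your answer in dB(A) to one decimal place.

69.4 dB(A)

Weight each interval's intensity by its duration and average over T = 25 min:
Σ tᵢ·10^(Lᵢ/10) = 10·10^(73/10) + 15·10^(61/10) = 2.184e+08.
L_eq = 10·log₁₀(2.184e+08/25) = 69.41 dB(A).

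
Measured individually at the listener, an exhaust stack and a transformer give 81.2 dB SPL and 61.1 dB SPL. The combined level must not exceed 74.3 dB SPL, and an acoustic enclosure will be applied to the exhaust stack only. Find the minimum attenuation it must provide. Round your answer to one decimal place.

7.1 dB

Fixed contribution from the other source: Σ 10^(L/10) = 10^(61.1/10) = 1.288e+06 (61.10 dB SPL).
The limit corresponds to 10^(74.3/10) = 2.692e+07; subtracting the fixed part leaves 2.563e+07 for the exhaust stack, i.e. 74.09 dB SPL.
So the exhaust stack must be reduced from 81.2 to 74.09 dB SPL: IL = 7.11 dB.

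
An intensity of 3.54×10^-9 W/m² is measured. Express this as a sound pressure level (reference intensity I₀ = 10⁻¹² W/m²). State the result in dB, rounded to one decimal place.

Dividing by I₀ shifts the exponent by 12: I/I₀ = 3.54×10^3.
L = 10·(0.5490 + 3) = 35.49 dB.

35.5 dB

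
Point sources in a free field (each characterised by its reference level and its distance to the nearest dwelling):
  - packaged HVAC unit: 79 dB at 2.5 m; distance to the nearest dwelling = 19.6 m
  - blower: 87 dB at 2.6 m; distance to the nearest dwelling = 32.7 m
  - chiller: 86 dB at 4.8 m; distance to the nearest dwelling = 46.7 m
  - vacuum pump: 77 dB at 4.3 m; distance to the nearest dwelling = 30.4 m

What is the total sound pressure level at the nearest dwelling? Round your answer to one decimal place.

First find each source's level at the receiver (point-source: −20·log₁₀(r/r_ref)), then combine on an intensity basis.
packaged HVAC unit: 79 − 20·log₁₀(19.6/2.5) = 79 − 17.89 = 61.11 dB.
blower: 87 − 20·log₁₀(32.7/2.6) = 87 − 21.99 = 65.01 dB.
chiller: 86 − 20·log₁₀(46.7/4.8) = 86 − 19.76 = 66.24 dB.
vacuum pump: 77 − 20·log₁₀(30.4/4.3) = 77 − 16.99 = 60.01 dB.
Σ 10^(L/10) = 9.669e+06 → L_total = 10·log₁₀(9.669e+06) = 69.85 dB.

69.9 dB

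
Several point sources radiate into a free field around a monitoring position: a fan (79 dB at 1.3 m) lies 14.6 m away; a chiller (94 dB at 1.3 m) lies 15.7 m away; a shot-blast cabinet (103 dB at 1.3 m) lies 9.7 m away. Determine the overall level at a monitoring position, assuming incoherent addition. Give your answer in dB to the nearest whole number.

86 dB

Apply inverse-square spreading to bring every level to the receiver, then sum 10^(L/10).
fan: 79 − 20·log₁₀(14.6/1.3) = 79 − 21.01 = 57.99 dB.
chiller: 94 − 20·log₁₀(15.7/1.3) = 94 − 21.64 = 72.36 dB.
shot-blast cabinet: 103 − 20·log₁₀(9.7/1.3) = 103 − 17.46 = 85.54 dB.
Σ 10^(L/10) = 3.762e+08 → L_total = 10·log₁₀(3.762e+08) = 85.75 dB.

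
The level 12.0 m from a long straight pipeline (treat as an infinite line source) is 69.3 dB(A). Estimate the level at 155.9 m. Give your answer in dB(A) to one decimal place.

58.2 dB(A)

Line-source attenuation: ΔL = 10·log₁₀(r₂/r₁) = 10·log₁₀(155.9/12.0) = 11.137 dB.
L₂ = 69.3 − 10·log₁₀(155.9/12.0) = 69.3 − 11.137 = 58.16 dB(A).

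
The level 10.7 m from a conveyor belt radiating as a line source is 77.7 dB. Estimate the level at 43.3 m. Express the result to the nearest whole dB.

72 dB

Cylindrical spreading from a line source gives a 10·log₁₀(r₂/r₁) drop.
L₂ = 77.7 − 10·log₁₀(43.3/10.7) = 77.7 − 6.071 = 71.63 dB.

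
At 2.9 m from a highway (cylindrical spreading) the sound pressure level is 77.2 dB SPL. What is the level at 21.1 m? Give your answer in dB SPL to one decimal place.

For a line source, L₂ = L₁ − 10·log₁₀(r₂/r₁).
L₂ = 77.2 − 10·log₁₀(21.1/2.9) = 77.2 − 8.619 = 68.58 dB SPL.

68.6 dB SPL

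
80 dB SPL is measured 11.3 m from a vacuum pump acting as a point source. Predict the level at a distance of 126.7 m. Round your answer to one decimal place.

59.0 dB SPL

Spherical spreading from a point source gives a 20·log₁₀(r₂/r₁) drop.
L₂ = 80 − 20·log₁₀(126.7/11.3) = 80 − 20.994 = 59.01 dB SPL.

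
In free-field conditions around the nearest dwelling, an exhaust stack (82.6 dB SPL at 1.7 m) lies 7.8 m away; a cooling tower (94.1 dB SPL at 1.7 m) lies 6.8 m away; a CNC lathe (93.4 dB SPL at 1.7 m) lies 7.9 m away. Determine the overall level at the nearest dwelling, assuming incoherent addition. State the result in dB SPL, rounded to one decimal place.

84.3 dB SPL

Propagate each source to the receiver with L = L_ref − 20·log₁₀(r/r_ref), then add intensities.
exhaust stack: 82.6 − 20·log₁₀(7.8/1.7) = 82.6 − 13.23 = 69.37 dB SPL.
cooling tower: 94.1 − 20·log₁₀(6.8/1.7) = 94.1 − 12.04 = 82.06 dB SPL.
CNC lathe: 93.4 − 20·log₁₀(7.9/1.7) = 93.4 − 13.34 = 80.06 dB SPL.
Σ 10^(L/10) = 2.706e+08 → L_total = 10·log₁₀(2.706e+08) = 84.32 dB SPL.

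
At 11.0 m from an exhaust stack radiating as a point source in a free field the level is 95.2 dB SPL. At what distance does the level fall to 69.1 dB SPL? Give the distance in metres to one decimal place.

222.0 m

For a point source L₁ − L₂ = 20·log₁₀(r₂/r₁), so r₂ = r₁·10^((L₁−L₂)/20).
r₂ = 11.0·10^((95.2−69.1)/20) = 11.0·10^(26.1/20) = 222.02 m.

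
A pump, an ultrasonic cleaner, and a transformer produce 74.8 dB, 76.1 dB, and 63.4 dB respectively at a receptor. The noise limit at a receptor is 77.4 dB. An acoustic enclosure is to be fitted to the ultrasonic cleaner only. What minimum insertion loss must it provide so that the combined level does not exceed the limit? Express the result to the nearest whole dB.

3 dB

The untreated sources together contribute 10^(74.8/10) + 10^(63.4/10) = 3.239e+07, i.e. 75.10 dB.
The limit corresponds to 10^(77.4/10) = 5.495e+07; subtracting the fixed part leaves 2.257e+07 for the ultrasonic cleaner, i.e. 73.53 dB.
So the ultrasonic cleaner must be reduced from 76.1 to 73.53 dB: IL = 2.57 dB.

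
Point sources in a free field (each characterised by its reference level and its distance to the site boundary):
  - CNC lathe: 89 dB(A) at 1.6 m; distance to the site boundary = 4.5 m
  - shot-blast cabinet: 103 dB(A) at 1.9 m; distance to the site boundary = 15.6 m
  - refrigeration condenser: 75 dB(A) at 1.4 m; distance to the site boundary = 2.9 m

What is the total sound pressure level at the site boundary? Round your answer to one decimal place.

First find each source's level at the receiver (point-source: −20·log₁₀(r/r_ref)), then combine on an intensity basis.
CNC lathe: 89 − 20·log₁₀(4.5/1.6) = 89 − 8.98 = 80.02 dB(A).
shot-blast cabinet: 103 − 20·log₁₀(15.6/1.9) = 103 − 18.29 = 84.71 dB(A).
refrigeration condenser: 75 − 20·log₁₀(2.9/1.4) = 75 − 6.33 = 68.67 dB(A).
Σ 10^(L/10) = 4.038e+08 → L_total = 10·log₁₀(4.038e+08) = 86.06 dB(A).

86.1 dB(A)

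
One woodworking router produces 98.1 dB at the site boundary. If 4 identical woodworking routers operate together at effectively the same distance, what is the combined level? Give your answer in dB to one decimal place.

104.1 dB

L_total = L₁ + 10·log₁₀ N for N identical incoherent sources.
L_total = 98.1 + 10·log₁₀(4) = 98.1 + 6.021 = 104.12 dB.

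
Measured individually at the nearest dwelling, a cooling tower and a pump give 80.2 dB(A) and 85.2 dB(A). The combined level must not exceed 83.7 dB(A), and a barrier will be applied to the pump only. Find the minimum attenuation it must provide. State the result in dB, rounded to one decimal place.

Fixed contribution from the other source: Σ 10^(L/10) = 10^(80.2/10) = 1.047e+08 (80.20 dB(A)).
To meet 83.7 dB(A) overall, the treated pump may contribute at most 10^(83.7/10) − 1.047e+08 = 1.297e+08, i.e. 81.13 dB(A).
Required insertion loss = 85.2 − 81.13 = 4.07 dB.

4.1 dB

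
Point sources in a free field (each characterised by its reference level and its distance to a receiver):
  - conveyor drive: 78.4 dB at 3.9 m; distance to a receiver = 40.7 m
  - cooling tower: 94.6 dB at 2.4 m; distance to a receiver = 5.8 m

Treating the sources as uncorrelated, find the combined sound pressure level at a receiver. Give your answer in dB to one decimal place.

86.9 dB

Apply inverse-square spreading to bring every level to the receiver, then sum 10^(L/10).
conveyor drive: 78.4 − 20·log₁₀(40.7/3.9) = 78.4 − 20.37 = 58.03 dB.
cooling tower: 94.6 − 20·log₁₀(5.8/2.4) = 94.6 − 7.66 = 86.94 dB.
Σ 10^(L/10) = 4.945e+08 → L_total = 10·log₁₀(4.945e+08) = 86.94 dB.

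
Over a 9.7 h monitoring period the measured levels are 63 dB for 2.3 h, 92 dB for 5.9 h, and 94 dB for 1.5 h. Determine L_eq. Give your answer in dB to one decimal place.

91.3 dB

Weight each interval's intensity by its duration and average over T = 9.7 h:
Σ tᵢ·10^(Lᵢ/10) = 2.3·10^(63/10) + 5.9·10^(92/10) + 1.5·10^(94/10) = 1.312e+10.
L_eq = 10·log₁₀(1.312e+10/9.7) = 91.31 dB.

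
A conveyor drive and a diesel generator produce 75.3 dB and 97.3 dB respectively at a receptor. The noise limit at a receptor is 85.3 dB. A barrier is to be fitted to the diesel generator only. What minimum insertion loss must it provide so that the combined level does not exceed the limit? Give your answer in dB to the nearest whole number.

Everything except the diesel generator sums to 10^(75.3/10) = 3.388e+07 in linear terms, 75.30 dB.
To meet 85.3 dB overall, the treated diesel generator may contribute at most 10^(85.3/10) − 3.388e+07 = 3.050e+08, i.e. 84.84 dB.
Required insertion loss = 97.3 − 84.84 = 12.46 dB.

12 dB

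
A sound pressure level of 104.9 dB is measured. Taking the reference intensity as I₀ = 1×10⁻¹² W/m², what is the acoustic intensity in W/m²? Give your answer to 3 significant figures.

0.0309 W/m²

I = I₀·10^(L/10) = 10⁻¹² × 10^(104.9/10) = 10^(-1.510).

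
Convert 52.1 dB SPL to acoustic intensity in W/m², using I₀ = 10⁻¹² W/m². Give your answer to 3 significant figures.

1.62e-07 W/m²

I = I₀·10^(L/10) = 10⁻¹² × 10^(52.1/10) = 10^(-6.790).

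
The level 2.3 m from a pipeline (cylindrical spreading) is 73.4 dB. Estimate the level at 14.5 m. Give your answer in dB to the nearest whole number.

65 dB

Cylindrical spreading from a line source gives a 10·log₁₀(r₂/r₁) drop.
L₂ = 73.4 − 10·log₁₀(14.5/2.3) = 73.4 − 7.996 = 65.40 dB.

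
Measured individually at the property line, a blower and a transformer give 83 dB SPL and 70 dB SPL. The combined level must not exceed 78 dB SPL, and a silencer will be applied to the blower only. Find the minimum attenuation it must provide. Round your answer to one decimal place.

5.7 dB

Fixed contribution from the other source: Σ 10^(L/10) = 10^(70/10) = 1.000e+07 (70.00 dB SPL).
The limit corresponds to 10^(78/10) = 6.310e+07; subtracting the fixed part leaves 5.310e+07 for the blower, i.e. 77.25 dB SPL.
Required insertion loss = 83 − 77.25 = 5.75 dB.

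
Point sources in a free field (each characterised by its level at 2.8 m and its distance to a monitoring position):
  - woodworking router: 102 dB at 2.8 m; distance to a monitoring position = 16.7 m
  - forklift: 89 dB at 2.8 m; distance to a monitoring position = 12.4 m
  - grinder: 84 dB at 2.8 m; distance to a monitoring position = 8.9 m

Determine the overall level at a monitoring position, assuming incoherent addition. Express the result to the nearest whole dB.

87 dB

Propagate each source to the receiver with L = L_ref − 20·log₁₀(r/r_ref), then add intensities.
woodworking router: 102 − 20·log₁₀(16.7/2.8) = 102 − 15.51 = 86.49 dB.
forklift: 89 − 20·log₁₀(12.4/2.8) = 89 − 12.93 = 76.07 dB.
grinder: 84 − 20·log₁₀(8.9/2.8) = 84 − 10.04 = 73.96 dB.
Σ 10^(L/10) = 5.109e+08 → L_total = 10·log₁₀(5.109e+08) = 87.08 dB.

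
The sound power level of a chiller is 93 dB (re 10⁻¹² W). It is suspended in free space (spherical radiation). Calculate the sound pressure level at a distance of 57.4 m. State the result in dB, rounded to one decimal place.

46.8 dB

Free-field spherical radiation: L_p = L_w − 10·log₁₀(4π·r²), r = 57.4 m.
4π·r² = 4.14e+04 m², 10·log₁₀ of that is 46.170 dB.
L_p = 93 − 46.170 = 46.83 dB.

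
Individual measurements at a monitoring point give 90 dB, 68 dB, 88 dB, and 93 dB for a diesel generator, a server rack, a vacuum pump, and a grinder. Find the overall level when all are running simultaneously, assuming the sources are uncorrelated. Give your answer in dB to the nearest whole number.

Incoherent sources combine by intensity addition: L_total = 10·log₁₀(Σ 10^(L_i/10)).
Σ 10^(L/10) = 10^(90/10) + 10^(68/10) + 10^(88/10) + 10^(93/10) = 3.633e+09.
L_total = 10·log₁₀(3.633e+09) = 95.60 dB.

96 dB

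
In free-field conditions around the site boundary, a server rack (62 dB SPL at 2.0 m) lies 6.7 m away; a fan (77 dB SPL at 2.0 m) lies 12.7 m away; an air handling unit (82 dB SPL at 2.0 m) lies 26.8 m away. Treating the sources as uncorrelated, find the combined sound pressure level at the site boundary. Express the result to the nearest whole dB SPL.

64 dB SPL

Propagate each source to the receiver with L = L_ref − 20·log₁₀(r/r_ref), then add intensities.
server rack: 62 − 20·log₁₀(6.7/2.0) = 62 − 10.50 = 51.50 dB SPL.
fan: 77 − 20·log₁₀(12.7/2.0) = 77 − 16.06 = 60.94 dB SPL.
air handling unit: 82 − 20·log₁₀(26.8/2.0) = 82 − 22.54 = 59.46 dB SPL.
Σ 10^(L/10) = 2.267e+06 → L_total = 10·log₁₀(2.267e+06) = 63.55 dB SPL.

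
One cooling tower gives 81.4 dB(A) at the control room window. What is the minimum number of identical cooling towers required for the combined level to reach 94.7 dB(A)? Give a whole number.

22

The shortfall is 94.7 − 81.4 = 13.3 dB, and N units add 10·log₁₀ N, so need 10·log₁₀ N ≥ 13.3.
N ≥ 10^(13.3/10) = 21.380, so N = 22.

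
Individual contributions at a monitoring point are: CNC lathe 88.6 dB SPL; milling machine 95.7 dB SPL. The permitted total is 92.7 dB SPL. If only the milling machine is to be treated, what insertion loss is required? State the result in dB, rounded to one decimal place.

5.1 dB

Fixed contribution from the other source: Σ 10^(L/10) = 10^(88.6/10) = 7.244e+08 (88.60 dB SPL).
To meet 92.7 dB SPL overall, the treated milling machine may contribute at most 10^(92.7/10) − 7.244e+08 = 1.138e+09, i.e. 90.56 dB SPL.
Required insertion loss = 95.7 − 90.56 = 5.14 dB.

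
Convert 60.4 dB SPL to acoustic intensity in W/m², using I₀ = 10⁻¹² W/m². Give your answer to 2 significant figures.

L = 10·log₁₀(I/I₀) ⇒ I = I₀·10^(L/10) = 10⁻¹² × 10^6.04.

1.1e-06 W/m²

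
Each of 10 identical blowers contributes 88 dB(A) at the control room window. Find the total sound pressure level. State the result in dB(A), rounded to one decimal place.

98.0 dB(A)

N identical incoherent sources raise the level by 10·log₁₀ N.
L_total = 88 + 10·log₁₀(10) = 88 + 10.000 = 98.00 dB(A).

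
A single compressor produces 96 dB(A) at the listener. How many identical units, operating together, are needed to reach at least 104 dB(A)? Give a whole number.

The shortfall is 104 − 96 = 8.0 dB, and N units add 10·log₁₀ N, so need 10·log₁₀ N ≥ 8.0.
N ≥ 10^(8.0/10) = 6.310, so N = 7.

7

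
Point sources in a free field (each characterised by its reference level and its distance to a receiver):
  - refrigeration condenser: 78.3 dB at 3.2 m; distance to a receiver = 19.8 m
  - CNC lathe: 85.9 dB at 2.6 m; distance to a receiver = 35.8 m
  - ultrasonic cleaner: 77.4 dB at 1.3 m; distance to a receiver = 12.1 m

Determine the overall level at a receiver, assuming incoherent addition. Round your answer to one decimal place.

66.5 dB

Propagate each source to the receiver with L = L_ref − 20·log₁₀(r/r_ref), then add intensities.
refrigeration condenser: 78.3 − 20·log₁₀(19.8/3.2) = 78.3 − 15.83 = 62.47 dB.
CNC lathe: 85.9 − 20·log₁₀(35.8/2.6) = 85.9 − 22.78 = 63.12 dB.
ultrasonic cleaner: 77.4 − 20·log₁₀(12.1/1.3) = 77.4 − 19.38 = 58.02 dB.
Σ 10^(L/10) = 4.452e+06 → L_total = 10·log₁₀(4.452e+06) = 66.49 dB.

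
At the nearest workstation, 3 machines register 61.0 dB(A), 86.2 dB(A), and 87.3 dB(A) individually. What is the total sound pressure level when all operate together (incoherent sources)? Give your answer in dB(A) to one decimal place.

89.8 dB(A)

For uncorrelated sources the intensities add, so convert each level to linear form, sum, and take 10·log₁₀ of the total.
Σ 10^(L/10) = 10^(61.0/10) + 10^(86.2/10) + 10^(87.3/10) = 9.552e+08.
L_total = 10·log₁₀(9.552e+08) = 89.80 dB(A).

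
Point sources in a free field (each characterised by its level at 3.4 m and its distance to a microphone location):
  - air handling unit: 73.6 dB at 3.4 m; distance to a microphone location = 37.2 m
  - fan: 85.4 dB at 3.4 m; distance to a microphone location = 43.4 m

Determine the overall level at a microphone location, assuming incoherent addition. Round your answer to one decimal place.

Apply inverse-square spreading to bring every level to the receiver, then sum 10^(L/10).
air handling unit: 73.6 − 20·log₁₀(37.2/3.4) = 73.6 − 20.78 = 52.82 dB.
fan: 85.4 − 20·log₁₀(43.4/3.4) = 85.4 − 22.12 = 63.28 dB.
Σ 10^(L/10) = 2.319e+06 → L_total = 10·log₁₀(2.319e+06) = 63.65 dB.

63.7 dB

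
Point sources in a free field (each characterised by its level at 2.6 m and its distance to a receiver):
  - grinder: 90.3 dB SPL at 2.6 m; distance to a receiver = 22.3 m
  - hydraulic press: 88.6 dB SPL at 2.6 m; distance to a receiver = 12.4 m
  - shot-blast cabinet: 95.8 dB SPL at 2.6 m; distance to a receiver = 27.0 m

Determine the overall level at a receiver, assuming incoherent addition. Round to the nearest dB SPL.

First find each source's level at the receiver (point-source: −20·log₁₀(r/r_ref)), then combine on an intensity basis.
grinder: 90.3 − 20·log₁₀(22.3/2.6) = 90.3 − 18.67 = 71.63 dB SPL.
hydraulic press: 88.6 − 20·log₁₀(12.4/2.6) = 88.6 − 13.57 = 75.03 dB SPL.
shot-blast cabinet: 95.8 − 20·log₁₀(27.0/2.6) = 95.8 − 20.33 = 75.47 dB SPL.
Σ 10^(L/10) = 8.167e+07 → L_total = 10·log₁₀(8.167e+07) = 79.12 dB SPL.

79 dB SPL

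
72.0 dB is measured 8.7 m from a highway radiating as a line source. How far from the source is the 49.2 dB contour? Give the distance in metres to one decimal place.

Line-source spreading drops the level by 10·log₁₀(r₂/r₁); inverting, r₂/r₁ = 10^(ΔL/10).
r₂ = 8.7·10^((72.0−49.2)/10) = 8.7·10^(22.8/10) = 1657.75 m.

1657.8 m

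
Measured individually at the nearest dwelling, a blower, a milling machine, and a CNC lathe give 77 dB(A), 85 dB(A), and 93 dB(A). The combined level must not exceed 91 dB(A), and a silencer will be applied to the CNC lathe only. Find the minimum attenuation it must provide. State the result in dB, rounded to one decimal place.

The untreated sources together contribute 10^(77/10) + 10^(85/10) = 3.663e+08, i.e. 85.64 dB(A).
To meet 91 dB(A) overall, the treated CNC lathe may contribute at most 10^(91/10) − 3.663e+08 = 8.926e+08, i.e. 89.51 dB(A).
Required insertion loss = 93 − 89.51 = 3.49 dB.

3.5 dB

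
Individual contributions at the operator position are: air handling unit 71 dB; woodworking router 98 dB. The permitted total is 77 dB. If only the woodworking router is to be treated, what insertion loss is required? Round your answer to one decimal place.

Everything except the woodworking router sums to 10^(71/10) = 1.259e+07 in linear terms, 71.00 dB.
The limit corresponds to 10^(77/10) = 5.012e+07; subtracting the fixed part leaves 3.753e+07 for the woodworking router, i.e. 75.74 dB.
Required insertion loss = 98 − 75.74 = 22.26 dB.

22.3 dB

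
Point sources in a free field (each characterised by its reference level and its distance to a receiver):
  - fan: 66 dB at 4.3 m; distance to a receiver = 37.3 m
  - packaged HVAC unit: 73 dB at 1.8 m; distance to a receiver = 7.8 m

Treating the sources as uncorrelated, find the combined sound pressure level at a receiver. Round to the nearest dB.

Apply inverse-square spreading to bring every level to the receiver, then sum 10^(L/10).
fan: 66 − 20·log₁₀(37.3/4.3) = 66 − 18.76 = 47.24 dB.
packaged HVAC unit: 73 − 20·log₁₀(7.8/1.8) = 73 − 12.74 = 60.26 dB.
Σ 10^(L/10) = 1.115e+06 → L_total = 10·log₁₀(1.115e+06) = 60.47 dB.

60 dB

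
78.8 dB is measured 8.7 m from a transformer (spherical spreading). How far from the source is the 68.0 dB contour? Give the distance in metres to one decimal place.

Point-source spreading drops the level by 20·log₁₀(r₂/r₁); inverting, r₂/r₁ = 10^(ΔL/20).
r₂ = 8.7·10^((78.8−68.0)/20) = 8.7·10^(10.8/20) = 30.17 m.

30.2 m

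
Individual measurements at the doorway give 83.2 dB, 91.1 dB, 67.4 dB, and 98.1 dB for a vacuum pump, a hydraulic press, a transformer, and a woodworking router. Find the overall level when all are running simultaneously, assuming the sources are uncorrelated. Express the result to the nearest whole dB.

99 dB

Incoherent sources combine by intensity addition: L_total = 10·log₁₀(Σ 10^(L_i/10)).
Σ 10^(L/10) = 10^(83.2/10) + 10^(91.1/10) + 10^(67.4/10) + 10^(98.1/10) = 7.959e+09.
L_total = 10·log₁₀(7.959e+09) = 99.01 dB.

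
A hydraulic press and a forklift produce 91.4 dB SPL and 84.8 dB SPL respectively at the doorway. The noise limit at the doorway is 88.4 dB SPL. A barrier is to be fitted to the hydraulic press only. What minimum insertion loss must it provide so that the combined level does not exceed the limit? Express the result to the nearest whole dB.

The untreated sources together contribute 10^(84.8/10) = 3.020e+08, i.e. 84.80 dB SPL.
The limit corresponds to 10^(88.4/10) = 6.918e+08; subtracting the fixed part leaves 3.898e+08 for the hydraulic press, i.e. 85.91 dB SPL.
Required insertion loss = 91.4 − 85.91 = 5.49 dB.

5 dB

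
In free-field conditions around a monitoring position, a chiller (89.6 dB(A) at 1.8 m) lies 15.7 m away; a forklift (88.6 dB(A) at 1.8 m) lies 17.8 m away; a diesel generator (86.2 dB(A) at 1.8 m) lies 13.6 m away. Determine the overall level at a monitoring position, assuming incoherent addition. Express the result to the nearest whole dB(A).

First find each source's level at the receiver (point-source: −20·log₁₀(r/r_ref)), then combine on an intensity basis.
chiller: 89.6 − 20·log₁₀(15.7/1.8) = 89.6 − 18.81 = 70.79 dB(A).
forklift: 88.6 − 20·log₁₀(17.8/1.8) = 88.6 − 19.90 = 68.70 dB(A).
diesel generator: 86.2 − 20·log₁₀(13.6/1.8) = 86.2 − 17.57 = 68.63 dB(A).
Σ 10^(L/10) = 2.670e+07 → L_total = 10·log₁₀(2.670e+07) = 74.26 dB(A).

74 dB(A)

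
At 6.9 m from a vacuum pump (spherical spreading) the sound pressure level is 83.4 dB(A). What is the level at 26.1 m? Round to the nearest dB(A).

72 dB(A)

Point-source attenuation: ΔL = 20·log₁₀(r₂/r₁) = 20·log₁₀(26.1/6.9) = 11.556 dB.
L₂ = 83.4 − 20·log₁₀(26.1/6.9) = 83.4 − 11.556 = 71.84 dB(A).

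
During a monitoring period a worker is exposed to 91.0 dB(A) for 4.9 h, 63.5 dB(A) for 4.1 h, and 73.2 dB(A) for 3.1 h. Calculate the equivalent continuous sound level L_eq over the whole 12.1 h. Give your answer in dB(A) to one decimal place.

87.1 dB(A)

L_eq = 10·log₁₀[(1/T)·Σ tᵢ·10^(Lᵢ/10)] with T = 12.1 h.
Σ tᵢ·10^(Lᵢ/10) = 4.9·10^(91.0/10) + 4.1·10^(63.5/10) + 3.1·10^(73.2/10) = 6.243e+09.
L_eq = 10·log₁₀(6.243e+09/12.1) = 87.13 dB(A).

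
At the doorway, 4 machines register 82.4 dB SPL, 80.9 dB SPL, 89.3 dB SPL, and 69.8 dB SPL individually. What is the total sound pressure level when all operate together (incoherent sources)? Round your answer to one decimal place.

90.6 dB SPL

Incoherent sources combine by intensity addition: L_total = 10·log₁₀(Σ 10^(L_i/10)).
Σ 10^(L/10) = 10^(82.4/10) + 10^(80.9/10) + 10^(89.3/10) + 10^(69.8/10) = 1.157e+09.
L_total = 10·log₁₀(1.157e+09) = 90.64 dB SPL.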